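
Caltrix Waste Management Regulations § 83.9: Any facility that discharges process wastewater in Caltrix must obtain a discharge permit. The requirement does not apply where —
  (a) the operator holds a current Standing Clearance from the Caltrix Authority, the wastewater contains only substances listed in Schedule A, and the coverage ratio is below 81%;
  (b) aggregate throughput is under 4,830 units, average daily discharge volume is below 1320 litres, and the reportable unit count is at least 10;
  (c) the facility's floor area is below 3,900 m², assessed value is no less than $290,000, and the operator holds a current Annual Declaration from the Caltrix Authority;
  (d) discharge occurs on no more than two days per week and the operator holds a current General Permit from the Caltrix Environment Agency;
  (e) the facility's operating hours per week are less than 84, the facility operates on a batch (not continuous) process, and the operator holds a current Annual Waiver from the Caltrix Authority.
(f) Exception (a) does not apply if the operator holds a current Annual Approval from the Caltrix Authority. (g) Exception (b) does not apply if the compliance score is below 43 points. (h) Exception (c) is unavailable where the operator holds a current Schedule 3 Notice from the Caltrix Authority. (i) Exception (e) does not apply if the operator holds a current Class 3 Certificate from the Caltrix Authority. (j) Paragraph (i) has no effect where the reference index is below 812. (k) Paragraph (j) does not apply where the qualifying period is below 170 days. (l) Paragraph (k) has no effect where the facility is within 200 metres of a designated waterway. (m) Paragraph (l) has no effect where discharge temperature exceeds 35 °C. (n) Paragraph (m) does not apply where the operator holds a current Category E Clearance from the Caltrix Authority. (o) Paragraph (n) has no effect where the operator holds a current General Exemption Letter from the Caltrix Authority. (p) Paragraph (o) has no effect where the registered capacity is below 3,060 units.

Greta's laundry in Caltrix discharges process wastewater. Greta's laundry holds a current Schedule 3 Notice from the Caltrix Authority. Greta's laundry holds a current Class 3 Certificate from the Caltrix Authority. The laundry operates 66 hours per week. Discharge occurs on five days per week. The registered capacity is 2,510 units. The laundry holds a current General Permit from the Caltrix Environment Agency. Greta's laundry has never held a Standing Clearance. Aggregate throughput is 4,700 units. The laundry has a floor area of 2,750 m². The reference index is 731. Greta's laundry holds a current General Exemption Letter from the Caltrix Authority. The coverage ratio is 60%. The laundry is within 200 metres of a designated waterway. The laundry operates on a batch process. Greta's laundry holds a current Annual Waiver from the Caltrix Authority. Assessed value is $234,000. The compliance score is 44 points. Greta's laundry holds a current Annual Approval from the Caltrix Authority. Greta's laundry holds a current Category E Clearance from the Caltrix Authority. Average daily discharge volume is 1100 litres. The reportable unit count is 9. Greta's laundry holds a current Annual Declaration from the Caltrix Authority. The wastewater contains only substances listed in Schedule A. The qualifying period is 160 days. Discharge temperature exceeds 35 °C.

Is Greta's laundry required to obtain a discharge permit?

Exception (a) fails — the Standing Clearance is not current.
Exception (b) does not apply: the reportable unit count is 9, short of 10.
Exception (c) requires that assessed value is no less than $290,000; but assessed value is $234,000, short of $290,000, so (c) is unavailable.
Exception (d) fails — discharge occurs on five days per week.
Exception (e) is satisfied on its face — the facility's operating hours per week are 66, less than the 84 limit; the facility operates on a batch process; a current Annual Waiver is held. Considering the limiting provisions: (i) applies (a current Class 3 Certificate is held), but yields to (j): (j) operates — the reference index is 731, below the 812 limit. (k) is engaged (the qualifying period is 160 days, below the 170 days limit), but is set aside by (l): (l) operates — the laundry is within 200 m of a designated waterway. (m) is engaged (discharge temperature exceeds 35 °C), but is set aside by (n): (n) is triggered — a current Category E Clearance is held. (o) is engaged (a current General Exemption Letter is held), but is itself disapplied by (p): (p) operates against (o): the registered capacity is 2,510 units, below the 3,060 units limit. So (e) applies.

No — exception (e) applies; Greta's laundry is not required to obtain a discharge permit.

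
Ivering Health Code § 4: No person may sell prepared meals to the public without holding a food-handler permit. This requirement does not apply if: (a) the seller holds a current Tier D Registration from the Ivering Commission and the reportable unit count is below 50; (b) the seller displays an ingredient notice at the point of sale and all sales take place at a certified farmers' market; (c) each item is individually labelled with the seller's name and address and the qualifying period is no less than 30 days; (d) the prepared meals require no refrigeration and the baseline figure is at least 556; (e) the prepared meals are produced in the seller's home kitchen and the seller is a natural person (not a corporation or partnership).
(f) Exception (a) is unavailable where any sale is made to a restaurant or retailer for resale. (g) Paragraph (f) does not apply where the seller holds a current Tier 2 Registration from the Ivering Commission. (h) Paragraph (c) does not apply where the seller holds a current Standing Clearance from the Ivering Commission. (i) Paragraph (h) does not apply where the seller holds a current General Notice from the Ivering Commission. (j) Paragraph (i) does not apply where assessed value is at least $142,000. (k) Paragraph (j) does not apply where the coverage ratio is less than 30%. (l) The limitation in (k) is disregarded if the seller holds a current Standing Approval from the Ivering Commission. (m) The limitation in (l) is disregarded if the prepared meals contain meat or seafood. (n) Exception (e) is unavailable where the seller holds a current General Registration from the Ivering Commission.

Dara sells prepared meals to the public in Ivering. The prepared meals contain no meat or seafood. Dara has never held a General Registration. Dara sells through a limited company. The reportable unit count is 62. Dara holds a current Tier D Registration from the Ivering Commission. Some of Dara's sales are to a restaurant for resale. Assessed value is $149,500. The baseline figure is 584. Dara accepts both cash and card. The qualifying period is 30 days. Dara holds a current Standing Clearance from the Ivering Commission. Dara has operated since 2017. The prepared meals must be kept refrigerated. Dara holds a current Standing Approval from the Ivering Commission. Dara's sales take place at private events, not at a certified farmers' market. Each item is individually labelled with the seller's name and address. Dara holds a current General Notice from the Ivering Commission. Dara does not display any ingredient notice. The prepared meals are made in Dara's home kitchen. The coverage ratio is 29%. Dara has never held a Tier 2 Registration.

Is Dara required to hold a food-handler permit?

Exception (a) does not apply: the reportable unit count is 62, not below 50.
Exception (b) does not apply: no ingredient notice is displayed.
Exception (c): items are individually labelled; the qualifying period is 30 days, meeting the 30 days threshold — every condition holds. Turning to paragraphs (h)–(m): (h) operates against (c): a current Standing Clearance is held. (i) applies (a current General Notice is held), but is overridden by (j): (j) operates against (i): assessed value is $149,500, meeting the $142,000 threshold. (k) would limit (j) — the coverage ratio is 29%, less than the 30% limit — but (l) sets (k) aside: (l) operates against (k): a current Standing Approval is held. (m) does not operate here (the prepared meals contain no meat or seafood), so (l) stands. (c) is therefore removed.
Exception (d) does not apply: the prepared meals require refrigeration.
Exception (e) does not apply: the seller operates through a limited company.
No exception displaces § 4.

Yes — Dara must hold a food-handler permit.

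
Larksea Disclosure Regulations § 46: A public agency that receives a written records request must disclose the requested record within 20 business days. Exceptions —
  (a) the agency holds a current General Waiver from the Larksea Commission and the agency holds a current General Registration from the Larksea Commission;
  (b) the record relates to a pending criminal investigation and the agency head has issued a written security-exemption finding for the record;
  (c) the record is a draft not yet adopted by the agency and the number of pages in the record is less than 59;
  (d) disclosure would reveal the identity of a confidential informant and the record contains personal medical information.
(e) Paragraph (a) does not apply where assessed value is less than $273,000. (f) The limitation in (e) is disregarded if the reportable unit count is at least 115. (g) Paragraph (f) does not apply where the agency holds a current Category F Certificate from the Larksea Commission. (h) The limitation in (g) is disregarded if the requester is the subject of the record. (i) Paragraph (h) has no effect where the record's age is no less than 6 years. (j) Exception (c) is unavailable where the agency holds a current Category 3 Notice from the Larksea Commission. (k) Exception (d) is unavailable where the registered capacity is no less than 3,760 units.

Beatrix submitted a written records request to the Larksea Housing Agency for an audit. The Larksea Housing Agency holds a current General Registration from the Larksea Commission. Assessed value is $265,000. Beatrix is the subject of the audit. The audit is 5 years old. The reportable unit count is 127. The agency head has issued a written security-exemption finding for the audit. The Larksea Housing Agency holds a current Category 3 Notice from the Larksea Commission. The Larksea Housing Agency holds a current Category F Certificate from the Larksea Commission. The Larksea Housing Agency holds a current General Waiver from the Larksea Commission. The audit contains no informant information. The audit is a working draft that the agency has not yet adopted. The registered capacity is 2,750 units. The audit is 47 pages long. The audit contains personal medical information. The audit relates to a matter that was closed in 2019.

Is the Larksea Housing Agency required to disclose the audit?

Exception (a): a current General Waiver is held; a current General Registration is held — every condition holds. Under paragraphs (e)–(i): (e) is engaged (assessed value is $265,000, less than the $273,000 limit), but is itself disapplied by (f): (f) applies — the reportable unit count is 127, meeting the 115 threshold. (g) operates (a current Category F Certificate is held), but is itself disapplied by (h): (h) operates against (g): Beatrix is the subject of the audit. (i) does not operate here (the record's age is 5 years, short of 6 years), so (h) stands. Exception (a) stands.
Exception (b) requires that the record relates to a pending criminal investigation; but the audit relates to a closed matter, so (b) is unavailable.
All of (c)'s requirements are met (the audit is an unadopted draft; the number of pages in the record is 47, less than the 59 limit). Turning to paragraph (j): (j) is triggered — a current Category 3 Notice is held. (c) is therefore removed.
Exception (d) requires that disclosure would reveal the identity of a confidential informant; but the audit contains no informant information, so (d) is unavailable.

No — exception (a) applies; the Larksea Housing Agency is not required to disclose the audit.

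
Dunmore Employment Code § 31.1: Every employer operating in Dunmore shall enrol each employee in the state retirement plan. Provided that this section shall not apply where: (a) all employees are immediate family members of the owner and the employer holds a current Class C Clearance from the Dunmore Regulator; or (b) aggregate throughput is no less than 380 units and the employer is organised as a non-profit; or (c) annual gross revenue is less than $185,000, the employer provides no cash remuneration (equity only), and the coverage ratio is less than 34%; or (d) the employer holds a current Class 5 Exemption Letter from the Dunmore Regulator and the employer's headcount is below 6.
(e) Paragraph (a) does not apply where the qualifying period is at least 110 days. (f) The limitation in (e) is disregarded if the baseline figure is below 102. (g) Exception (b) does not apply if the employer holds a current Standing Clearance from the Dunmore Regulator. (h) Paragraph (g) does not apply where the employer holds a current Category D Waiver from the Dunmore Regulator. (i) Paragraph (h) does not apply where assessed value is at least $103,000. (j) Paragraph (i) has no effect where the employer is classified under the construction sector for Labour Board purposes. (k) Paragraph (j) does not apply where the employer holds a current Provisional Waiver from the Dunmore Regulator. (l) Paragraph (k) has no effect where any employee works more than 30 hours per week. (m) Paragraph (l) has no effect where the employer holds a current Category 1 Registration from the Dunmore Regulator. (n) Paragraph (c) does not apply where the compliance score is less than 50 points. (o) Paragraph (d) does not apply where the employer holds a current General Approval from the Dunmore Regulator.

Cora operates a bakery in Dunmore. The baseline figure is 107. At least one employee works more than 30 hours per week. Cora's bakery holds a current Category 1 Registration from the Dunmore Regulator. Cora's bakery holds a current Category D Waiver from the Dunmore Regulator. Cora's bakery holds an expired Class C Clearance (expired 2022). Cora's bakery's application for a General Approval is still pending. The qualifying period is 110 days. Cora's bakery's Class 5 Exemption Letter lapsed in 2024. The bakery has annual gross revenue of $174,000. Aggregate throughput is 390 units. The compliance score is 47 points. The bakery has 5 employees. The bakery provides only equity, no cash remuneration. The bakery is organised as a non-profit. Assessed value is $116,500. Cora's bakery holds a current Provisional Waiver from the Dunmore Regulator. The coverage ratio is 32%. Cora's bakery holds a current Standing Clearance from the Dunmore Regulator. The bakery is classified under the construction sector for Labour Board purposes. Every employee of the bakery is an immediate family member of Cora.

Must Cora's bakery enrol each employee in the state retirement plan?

Yes — Cora's bakery must enrol each employee in the state retirement plan.

Exception (a) requires that the employer holds a current Class C Clearance from the Dunmore Regulator; but there is no Class C Clearance in force, so (a) is unavailable.
All of (b)'s requirements are met (aggregate throughput is 390 units, meeting the 380 units threshold; the employer is a non-profit). But applying paragraphs (g)–(m): (g) operates against (b): a current Standing Clearance is held. (h) would limit (g) — a current Category D Waiver is held — but (i) sets (h) aside: (i) applies — assessed value is $116,500, meeting the $103,000 threshold. (j) would limit (i) — the bakery is classified under the construction sector — but (k) sets (j) aside: (k) operates — a current Provisional Waiver is held. (l) is triggered (at least one employee exceeds 30 hours/week), but is displaced by (m): (m) operates against (l): a current Category 1 Registration is held. (b) is therefore removed.
All of (c)'s requirements are met (annual gross revenue is $174,000, less than the $185,000 limit; remuneration is equity-only; the coverage ratio is 32%, less than the 34% limit). But: (n) operates against (c): the compliance score is 47 points, less than the 50 points limit. So (c) is unavailable.
Exception (d) does not apply: no current Class 5 Exemption Letter is held.
No exception applies. The general rule governs.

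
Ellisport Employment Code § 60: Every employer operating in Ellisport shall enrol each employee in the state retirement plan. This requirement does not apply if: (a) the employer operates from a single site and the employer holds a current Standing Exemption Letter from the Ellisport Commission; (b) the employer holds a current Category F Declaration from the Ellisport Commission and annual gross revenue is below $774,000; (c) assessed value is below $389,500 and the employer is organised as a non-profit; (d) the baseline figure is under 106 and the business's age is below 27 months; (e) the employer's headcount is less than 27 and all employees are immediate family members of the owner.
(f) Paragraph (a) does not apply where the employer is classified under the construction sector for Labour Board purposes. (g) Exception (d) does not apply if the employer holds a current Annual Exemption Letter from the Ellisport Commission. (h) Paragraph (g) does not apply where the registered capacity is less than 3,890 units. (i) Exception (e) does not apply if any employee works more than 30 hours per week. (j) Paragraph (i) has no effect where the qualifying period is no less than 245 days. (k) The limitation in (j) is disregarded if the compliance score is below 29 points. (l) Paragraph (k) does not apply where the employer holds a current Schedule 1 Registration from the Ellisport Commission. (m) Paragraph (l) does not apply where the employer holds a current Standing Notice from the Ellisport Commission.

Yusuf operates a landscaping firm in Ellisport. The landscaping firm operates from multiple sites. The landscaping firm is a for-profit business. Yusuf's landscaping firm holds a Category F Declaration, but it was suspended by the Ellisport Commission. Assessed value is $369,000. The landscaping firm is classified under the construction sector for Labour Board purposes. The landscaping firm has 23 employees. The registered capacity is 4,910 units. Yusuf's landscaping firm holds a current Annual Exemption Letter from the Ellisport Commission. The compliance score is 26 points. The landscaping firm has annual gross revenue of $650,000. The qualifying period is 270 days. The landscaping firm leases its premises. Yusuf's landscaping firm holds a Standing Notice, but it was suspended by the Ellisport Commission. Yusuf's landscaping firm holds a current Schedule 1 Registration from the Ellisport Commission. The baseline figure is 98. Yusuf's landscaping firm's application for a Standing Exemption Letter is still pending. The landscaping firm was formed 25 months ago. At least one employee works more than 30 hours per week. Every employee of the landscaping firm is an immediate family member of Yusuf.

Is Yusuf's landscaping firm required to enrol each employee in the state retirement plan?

No — exception (e) applies; Yusuf's landscaping firm is not required to enrol each employee in the state retirement plan.

Exception (a) does not apply: the employer operates from multiple sites.
Exception (b) does not apply: the Category F Declaration is not current.
Exception (c) does not apply: the employer is for-profit.
Exception (d): the baseline figure is 98, under the 106 limit; the business's age is 25 months, below the 27 months limit — every condition holds. But: (g) operates against (d): a current Annual Exemption Letter is held. (h) does not operate here (the registered capacity is 4,910 units, not less than 3,890 units), so (g) stands. So (d) is unavailable.
All of (e)'s requirements are met (the employer's headcount is 23, less than the 27 limit; every employee is an immediate family member). Considering the limiting provisions: (i) is engaged (at least one employee exceeds 30 hours/week), but is displaced by (j): (j) operates — the qualifying period is 270 days, meeting the 245 days threshold. (k) operates (the compliance score is 26 points, below the 29 points limit), but is overridden by (l): (l) operates against (k): a current Schedule 1 Registration is held. (m), which would lift (l), is not triggered — there is no Standing Notice in force. (e) remains available.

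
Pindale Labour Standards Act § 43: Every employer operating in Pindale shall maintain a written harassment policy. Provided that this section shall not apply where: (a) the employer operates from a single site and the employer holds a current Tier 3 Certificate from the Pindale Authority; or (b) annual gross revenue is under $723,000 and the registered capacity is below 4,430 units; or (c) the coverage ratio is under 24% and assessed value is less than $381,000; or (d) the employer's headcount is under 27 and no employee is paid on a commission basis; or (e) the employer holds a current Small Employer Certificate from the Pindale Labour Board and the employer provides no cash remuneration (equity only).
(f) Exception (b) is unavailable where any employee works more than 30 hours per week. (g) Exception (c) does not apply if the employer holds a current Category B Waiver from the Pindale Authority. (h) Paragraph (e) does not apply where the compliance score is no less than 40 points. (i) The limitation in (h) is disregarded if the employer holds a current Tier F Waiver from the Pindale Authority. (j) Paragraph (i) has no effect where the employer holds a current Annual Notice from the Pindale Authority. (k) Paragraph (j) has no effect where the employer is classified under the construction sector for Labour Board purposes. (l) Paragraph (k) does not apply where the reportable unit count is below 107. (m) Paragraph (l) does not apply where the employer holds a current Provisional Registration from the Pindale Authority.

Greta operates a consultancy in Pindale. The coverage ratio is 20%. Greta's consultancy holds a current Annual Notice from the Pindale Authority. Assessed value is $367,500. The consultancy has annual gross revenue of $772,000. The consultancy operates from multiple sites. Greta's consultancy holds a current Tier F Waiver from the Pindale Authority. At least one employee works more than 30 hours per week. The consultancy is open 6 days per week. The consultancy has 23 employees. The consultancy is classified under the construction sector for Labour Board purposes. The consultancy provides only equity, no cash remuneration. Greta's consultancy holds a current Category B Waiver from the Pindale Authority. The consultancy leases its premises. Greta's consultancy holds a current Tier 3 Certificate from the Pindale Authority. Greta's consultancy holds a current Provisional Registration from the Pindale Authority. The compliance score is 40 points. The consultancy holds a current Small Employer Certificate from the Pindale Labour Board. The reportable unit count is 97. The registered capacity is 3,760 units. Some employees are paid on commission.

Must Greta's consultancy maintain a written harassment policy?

Exception (a) does not apply: the employer operates from multiple sites.
Exception (b) does not apply: annual gross revenue is $772,000, not under $723,000.
All of (c)'s requirements are met (the coverage ratio is 20%, under the 24% limit; assessed value is $367,500, less than the $381,000 limit). But applying paragraph (g): (g) operates against (c): a current Category B Waiver is held. So (c) is unavailable.
Exception (d) requires that no employee is paid on a commission basis; but some employees are paid on commission, so (d) is unavailable.
Exception (e) is satisfied on its face — a current Small Employer Certificate is held; remuneration is equity-only. Applying paragraphs (h)–(m): (h) would limit (e) — the compliance score is 40 points, meeting the 40 points threshold — but (i) sets (h) aside: (i) operates — a current Tier F Waiver is held. (j) would limit (i) — a current Annual Notice is held — but (k) sets (j) aside: (k) operates against (j): the consultancy is classified under the construction sector. (l) would limit (k) — the reportable unit count is 97, below the 107 limit — but (m) sets (l) aside: (m) applies — a current Provisional Registration is held. (e) remains available.

No — exception (e) applies; Greta's consultancy is not required to maintain a written harassment policy.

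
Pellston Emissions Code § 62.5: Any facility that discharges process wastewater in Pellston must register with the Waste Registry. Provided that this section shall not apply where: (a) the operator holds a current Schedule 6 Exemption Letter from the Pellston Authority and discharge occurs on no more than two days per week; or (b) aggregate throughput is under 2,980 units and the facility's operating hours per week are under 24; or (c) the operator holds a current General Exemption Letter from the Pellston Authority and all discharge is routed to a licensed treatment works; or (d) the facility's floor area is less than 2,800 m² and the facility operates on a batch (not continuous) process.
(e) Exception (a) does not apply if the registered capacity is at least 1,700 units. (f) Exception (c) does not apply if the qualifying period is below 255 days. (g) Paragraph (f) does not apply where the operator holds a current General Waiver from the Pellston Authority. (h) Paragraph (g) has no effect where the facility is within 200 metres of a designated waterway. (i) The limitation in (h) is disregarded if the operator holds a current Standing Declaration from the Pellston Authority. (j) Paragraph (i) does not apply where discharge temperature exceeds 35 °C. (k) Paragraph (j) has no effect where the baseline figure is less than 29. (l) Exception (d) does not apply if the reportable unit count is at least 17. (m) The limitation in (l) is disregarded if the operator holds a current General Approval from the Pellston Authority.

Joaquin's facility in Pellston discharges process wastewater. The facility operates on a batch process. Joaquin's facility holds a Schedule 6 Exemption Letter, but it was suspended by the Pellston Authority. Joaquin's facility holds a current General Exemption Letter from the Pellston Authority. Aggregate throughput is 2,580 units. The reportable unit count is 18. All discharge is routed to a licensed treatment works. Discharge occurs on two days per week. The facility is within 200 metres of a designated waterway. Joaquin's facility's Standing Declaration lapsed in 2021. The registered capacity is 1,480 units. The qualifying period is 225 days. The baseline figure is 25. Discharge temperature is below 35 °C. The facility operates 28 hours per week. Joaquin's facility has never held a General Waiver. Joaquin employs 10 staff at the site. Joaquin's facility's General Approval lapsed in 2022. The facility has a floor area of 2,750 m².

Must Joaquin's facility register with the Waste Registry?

Exception (a) fails — no current Schedule 6 Exemption Letter is held.
Exception (b) requires that the facility's operating hours per week are under 24; but the facility's operating hours per week are 28, not under 24, so (b) is unavailable.
Exception (c): a current General Exemption Letter is held; discharge is routed to a licensed treatment works — every condition holds. However, paragraphs (f)–(k) must be considered: (f) is engaged — the qualifying period is 225 days, below the 255 days limit. (g), which would lift (f), is not engaged — there is no General Waiver in force. Exception (c) does not apply.
Exception (d): the facility's floor area is 2,750 m², less than the 2,800 m² limit; the facility operates on a batch process — every condition holds. However, paragraphs (l)–(m) must be considered: (l) is triggered — the reportable unit count is 18, meeting the 17 threshold. (m), which would lift (l), is inapplicable — there is no General Approval in force. So (d) is unavailable.
Every exception is unavailable, so the rule governs.

Yes — Joaquin's facility must register with the Waste Registry.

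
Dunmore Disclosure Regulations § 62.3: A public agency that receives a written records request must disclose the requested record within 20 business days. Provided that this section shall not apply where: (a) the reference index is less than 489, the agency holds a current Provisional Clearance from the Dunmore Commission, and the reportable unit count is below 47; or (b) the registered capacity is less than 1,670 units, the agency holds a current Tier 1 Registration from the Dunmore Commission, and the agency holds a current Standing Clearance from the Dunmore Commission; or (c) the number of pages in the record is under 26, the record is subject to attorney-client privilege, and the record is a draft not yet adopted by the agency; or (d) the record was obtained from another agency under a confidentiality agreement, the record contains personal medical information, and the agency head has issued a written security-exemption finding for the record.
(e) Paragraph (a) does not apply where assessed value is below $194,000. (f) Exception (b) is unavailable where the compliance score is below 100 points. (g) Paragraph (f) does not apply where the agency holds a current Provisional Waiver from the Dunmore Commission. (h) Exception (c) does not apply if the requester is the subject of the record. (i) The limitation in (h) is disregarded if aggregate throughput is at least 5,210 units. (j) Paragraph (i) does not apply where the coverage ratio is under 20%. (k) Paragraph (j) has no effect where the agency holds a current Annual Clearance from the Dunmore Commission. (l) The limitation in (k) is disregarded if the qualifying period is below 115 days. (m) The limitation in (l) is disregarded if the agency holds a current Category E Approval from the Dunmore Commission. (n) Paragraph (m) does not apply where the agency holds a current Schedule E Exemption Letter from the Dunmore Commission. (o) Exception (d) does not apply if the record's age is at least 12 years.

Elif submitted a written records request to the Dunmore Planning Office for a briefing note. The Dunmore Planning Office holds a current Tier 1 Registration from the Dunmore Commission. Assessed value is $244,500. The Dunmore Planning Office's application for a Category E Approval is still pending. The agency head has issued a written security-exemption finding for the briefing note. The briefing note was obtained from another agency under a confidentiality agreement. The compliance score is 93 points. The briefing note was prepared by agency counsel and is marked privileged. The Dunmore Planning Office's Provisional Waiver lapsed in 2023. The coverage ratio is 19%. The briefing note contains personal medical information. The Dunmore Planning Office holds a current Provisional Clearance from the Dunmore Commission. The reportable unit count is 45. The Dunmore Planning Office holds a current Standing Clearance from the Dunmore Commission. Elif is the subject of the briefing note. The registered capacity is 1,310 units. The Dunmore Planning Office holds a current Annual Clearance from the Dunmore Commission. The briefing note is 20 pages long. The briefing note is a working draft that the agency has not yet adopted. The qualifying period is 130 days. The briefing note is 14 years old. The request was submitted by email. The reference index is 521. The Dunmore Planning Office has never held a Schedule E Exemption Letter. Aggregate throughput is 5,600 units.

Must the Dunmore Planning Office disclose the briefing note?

No — exception (c) applies; the Dunmore Planning Office is not required to disclose the briefing note.

Exception (a) does not apply: the reference index is 521, not less than 489.
All of (b)'s requirements are met (the registered capacity is 1,310 units, less than the 1,670 units limit; a current Tier 1 Registration is held; a current Standing Clearance is held). But: (f) is triggered — the compliance score is 93 points, below the 100 points limit. (g), which would lift (f), is not triggered — the Provisional Waiver is not current. So (b) is unavailable.
All of (c)'s requirements are met (the number of pages in the record is 20, under the 26 limit; the briefing note is privileged; the briefing note is an unadopted draft). Considering the limiting provisions: (h) would limit (c) — Elif is the subject of the briefing note — but (i) sets (h) aside: (i) operates against (h): aggregate throughput is 5,600 units, meeting the 5,210 units threshold. (j) would limit (i) — the coverage ratio is 19%, under the 20% limit — but (k) sets (j) aside: (k) is triggered — a current Annual Clearance is held. (l), which would lift (k), is inapplicable — the qualifying period is 130 days, not below 115 days. (c) remains available.
All of (d)'s requirements are met (the briefing note was obtained under a confidentiality agreement; the briefing note contains personal medical information; a written security-exemption finding has been issued). But: (o) is engaged — the record's age is 14 years, meeting the 12 years threshold. Exception (d) does not apply.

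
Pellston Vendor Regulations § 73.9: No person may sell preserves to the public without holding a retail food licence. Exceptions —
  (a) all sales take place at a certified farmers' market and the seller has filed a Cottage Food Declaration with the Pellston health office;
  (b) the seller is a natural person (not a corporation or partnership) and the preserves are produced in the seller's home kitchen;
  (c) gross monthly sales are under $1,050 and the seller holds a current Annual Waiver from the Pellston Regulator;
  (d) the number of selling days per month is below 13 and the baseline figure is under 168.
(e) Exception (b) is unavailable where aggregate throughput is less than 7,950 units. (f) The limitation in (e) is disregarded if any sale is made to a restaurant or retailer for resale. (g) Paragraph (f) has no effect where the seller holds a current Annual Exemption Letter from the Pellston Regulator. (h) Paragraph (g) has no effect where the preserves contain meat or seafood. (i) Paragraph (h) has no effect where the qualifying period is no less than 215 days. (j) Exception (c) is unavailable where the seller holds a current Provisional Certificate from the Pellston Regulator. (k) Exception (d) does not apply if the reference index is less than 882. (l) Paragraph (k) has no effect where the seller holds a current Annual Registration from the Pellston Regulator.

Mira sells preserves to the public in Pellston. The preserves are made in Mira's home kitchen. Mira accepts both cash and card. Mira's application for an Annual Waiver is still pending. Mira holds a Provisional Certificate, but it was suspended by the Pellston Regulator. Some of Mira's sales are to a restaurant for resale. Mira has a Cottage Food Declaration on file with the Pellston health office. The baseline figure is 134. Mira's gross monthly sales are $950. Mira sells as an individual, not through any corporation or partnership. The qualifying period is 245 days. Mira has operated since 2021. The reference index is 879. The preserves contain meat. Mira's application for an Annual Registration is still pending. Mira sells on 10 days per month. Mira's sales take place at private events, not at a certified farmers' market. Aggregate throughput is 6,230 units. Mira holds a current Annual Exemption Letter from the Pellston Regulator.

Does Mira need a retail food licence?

Yes — Mira must hold a retail food licence.

Exception (a) fails — sales are at private events, not a certified farmers' market.
Exception (b): the seller is a natural person; the preserves are home-kitchen produced — every condition holds. Turning to paragraphs (e)–(i): (e) operates against (b): aggregate throughput is 6,230 units, less than the 7,950 units limit. (f) operates (some sales are to a restaurant for resale), but is set aside by (g): (g) is triggered — a current Annual Exemption Letter is held. (h) is triggered (the preserves contain meat), but is displaced by (i): (i) operates against (h): the qualifying period is 245 days, meeting the 215 days threshold. (b) is therefore removed.
Exception (c) requires that the seller holds a current Annual Waiver from the Pellston Regulator; but the Annual Waiver is not current, so (c) is unavailable.
Exception (d)'s conditions are all satisfied: the number of selling days per month is 10, below the 13 limit; the baseline figure is 134, under the 168 limit. But applying paragraphs (k)–(l): (k) operates — the reference index is 879, less than the 882 limit. (l), which would lift (k), is not triggered — no current Annual Registration is held. So (d) is unavailable.
No exception displaces § 73.9.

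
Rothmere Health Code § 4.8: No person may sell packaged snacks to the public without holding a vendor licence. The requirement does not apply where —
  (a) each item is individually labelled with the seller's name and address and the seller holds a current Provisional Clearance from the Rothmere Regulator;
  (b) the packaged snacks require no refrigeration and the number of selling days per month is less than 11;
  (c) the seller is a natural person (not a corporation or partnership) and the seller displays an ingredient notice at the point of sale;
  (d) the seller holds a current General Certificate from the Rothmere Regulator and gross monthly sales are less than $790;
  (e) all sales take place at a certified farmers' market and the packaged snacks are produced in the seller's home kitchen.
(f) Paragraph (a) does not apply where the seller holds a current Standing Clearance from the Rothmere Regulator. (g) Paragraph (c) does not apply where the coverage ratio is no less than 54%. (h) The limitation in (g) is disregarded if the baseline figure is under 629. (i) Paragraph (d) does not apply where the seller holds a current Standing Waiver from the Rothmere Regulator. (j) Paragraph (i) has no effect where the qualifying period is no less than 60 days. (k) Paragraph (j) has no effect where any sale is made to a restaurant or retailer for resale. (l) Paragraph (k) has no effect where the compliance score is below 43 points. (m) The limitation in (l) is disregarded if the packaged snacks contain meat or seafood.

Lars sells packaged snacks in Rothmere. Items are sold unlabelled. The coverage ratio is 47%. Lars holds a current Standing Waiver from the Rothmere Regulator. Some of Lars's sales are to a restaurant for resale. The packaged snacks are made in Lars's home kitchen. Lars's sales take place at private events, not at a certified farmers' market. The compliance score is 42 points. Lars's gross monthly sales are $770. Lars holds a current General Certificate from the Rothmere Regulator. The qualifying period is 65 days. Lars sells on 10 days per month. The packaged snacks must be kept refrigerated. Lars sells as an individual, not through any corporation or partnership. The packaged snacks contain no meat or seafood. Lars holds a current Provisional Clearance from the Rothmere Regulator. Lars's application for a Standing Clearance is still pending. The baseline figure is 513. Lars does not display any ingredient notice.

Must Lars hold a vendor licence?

Exception (a) fails — items are sold unlabelled.
Exception (b) does not apply: the packaged snacks require refrigeration.
Exception (c) does not apply: no ingredient notice is displayed.
Exception (d)'s conditions are all satisfied: a current General Certificate is held; gross monthly sales are $770, less than the $790 limit. Considering the limiting provisions: (i) is engaged (a current Standing Waiver is held), but is set aside by (j): (j) operates against (i): the qualifying period is 65 days, meeting the 60 days threshold. (k) would limit (j) — some sales are to a restaurant for resale — but (l) sets (k) aside: (l) is triggered — the compliance score is 42 points, below the 43 points limit. (m) does not operate here (the packaged snacks contain no meat or seafood), so (l) stands. (d) remains available.
Exception (e) requires that all sales take place at a certified farmers' market; but sales are at private events, not a certified farmers' market, so (e) is unavailable.

No — exception (d) applies; Lars is not required to hold a vendor licence.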